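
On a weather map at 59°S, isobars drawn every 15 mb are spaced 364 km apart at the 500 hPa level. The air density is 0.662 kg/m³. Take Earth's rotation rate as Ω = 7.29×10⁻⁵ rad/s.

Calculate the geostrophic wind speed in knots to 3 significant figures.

96.8 knots

Coriolis parameter at 59°S:
f = 2Ω sin φ = 2 × 7.29×10⁻⁵ × sin 59° = 1.25×10⁻⁴ s⁻¹
Pressure gradient: |∂P/∂n| = 1500 Pa / 364000 m = 4.12×10⁻³ Pa/m
Geostrophic balance (pressure-gradient force = Coriolis force):
V_g = (1/(fρ)) |∂P/∂n| = 4.12×10⁻³ / (1.25×10⁻⁴ × 0.662) = 49.8 m/s
Converting: 49.8 m/s × 1.944 = 96.8 knots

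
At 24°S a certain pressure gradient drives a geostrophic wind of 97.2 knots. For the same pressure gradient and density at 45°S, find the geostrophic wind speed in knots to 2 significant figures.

With the same pressure gradient and density, V_g ∝ 1/f ∝ 1/sin φ.
V₂ = V₁ · sin φ₁ / sin φ₂ = 97.2 × sin 24° / sin 45°
V₂ = 97.2 × 0.4067/0.7071 = 56 knots

56 knots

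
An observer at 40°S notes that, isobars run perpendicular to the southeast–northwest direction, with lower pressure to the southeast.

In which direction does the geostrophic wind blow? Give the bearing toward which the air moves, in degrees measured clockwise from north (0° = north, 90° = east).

The pressure-gradient force points toward the southeast (bearing 135°).
Geostrophic balance: in the Southern Hemisphere the Coriolis force deflects motion to the left, so the geostrophic wind blows 90° to the left of the pressure-gradient force (low pressure on the right).
Rotating 135° by 90° counterclockwise gives 045° — the wind blows toward the northeast.

045°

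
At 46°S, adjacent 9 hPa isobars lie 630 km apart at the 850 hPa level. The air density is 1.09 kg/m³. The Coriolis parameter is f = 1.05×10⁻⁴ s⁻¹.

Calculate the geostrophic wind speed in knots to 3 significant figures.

Pressure gradient: |∂P/∂n| = 900 Pa / 630000 m = 1.43×10⁻³ Pa/m
Geostrophic balance (pressure-gradient force = Coriolis force):
V_g = (1/(fρ)) |∂P/∂n| = 1.43×10⁻³ / (1.05×10⁻⁴ × 1.09) = 12.5 m/s
Converting: 12.5 m/s × 1.944 = 24.3 knots

24.3 knots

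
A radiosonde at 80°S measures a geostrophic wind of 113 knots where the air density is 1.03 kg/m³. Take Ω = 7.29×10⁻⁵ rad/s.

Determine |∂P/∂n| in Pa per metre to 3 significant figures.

Coriolis parameter at 80°S:
f = 2Ω sin φ = 2 × 7.29×10⁻⁵ × sin 80° = 1.44×10⁻⁴ s⁻¹
Wind speed in SI: 113 knots = 58.1 m/s
Geostrophic balance rearranged: |∂P/∂n| = f ρ V_g
|∂P/∂n| = 1.44×10⁻⁴ × 1.03 × 58.1 = 8.60×10⁻³ Pa/m

8.60×10⁻³ Pa/m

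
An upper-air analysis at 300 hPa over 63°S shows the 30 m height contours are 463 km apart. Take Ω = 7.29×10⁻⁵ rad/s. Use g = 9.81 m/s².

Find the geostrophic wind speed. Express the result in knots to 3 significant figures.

Coriolis parameter at 63°S:
f = 2Ω sin φ = 2 × 7.29×10⁻⁵ × sin 63° = 1.30×10⁻⁴ s⁻¹
Height gradient: |∂Z/∂n| = 30 m / 463000 m = 6.48×10⁻⁵
On a pressure surface, geostrophic balance gives V_g = (g/f)|∂Z/∂n|:
V_g = 9.81 × 6.48×10⁻⁵ / 1.30×10⁻⁴ = 4.89 m/s
Converting: 4.89 m/s × 1.944 = 9.51 knots

9.51 knots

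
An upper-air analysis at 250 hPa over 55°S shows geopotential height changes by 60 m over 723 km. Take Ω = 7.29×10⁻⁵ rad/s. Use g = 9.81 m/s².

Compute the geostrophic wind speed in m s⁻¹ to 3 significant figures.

Coriolis parameter at 55°S:
f = 2Ω sin φ = 2 × 7.29×10⁻⁵ × sin 55° = 1.19×10⁻⁴ s⁻¹
Height gradient: |∂Z/∂n| = 60 m / 723000 m = 8.30×10⁻⁵
On a pressure surface, geostrophic balance gives V_g = (g/f)|∂Z/∂n|:
V_g = 9.81 × 8.30×10⁻⁵ / 1.19×10⁻⁴ = 6.82 m/s

6.82 m s⁻¹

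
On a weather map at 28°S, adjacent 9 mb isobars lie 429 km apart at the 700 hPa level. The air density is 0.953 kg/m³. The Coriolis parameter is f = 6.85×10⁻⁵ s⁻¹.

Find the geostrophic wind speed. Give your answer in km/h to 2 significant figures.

120 km/h

Pressure gradient: |∂P/∂n| = 900 Pa / 429000 m = 2.10×10⁻³ Pa/m
Geostrophic balance (pressure-gradient force = Coriolis force):
V_g = (1/(fρ)) |∂P/∂n| = 2.10×10⁻³ / (6.85×10⁻⁵ × 0.953) = 32.1 m/s
Converting: 32.1 m/s × 3.6 = 120 km/h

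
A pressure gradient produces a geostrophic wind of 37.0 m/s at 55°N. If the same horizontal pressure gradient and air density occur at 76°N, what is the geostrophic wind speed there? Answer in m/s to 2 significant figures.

With the same pressure gradient and density, V_g ∝ 1/f ∝ 1/sin φ.
V₂ = V₁ · sin φ₁ / sin φ₂ = 37.0 × sin 55° / sin 76°
V₂ = 37.0 × 0.8192/0.9703 = 31 m/s

31 m/s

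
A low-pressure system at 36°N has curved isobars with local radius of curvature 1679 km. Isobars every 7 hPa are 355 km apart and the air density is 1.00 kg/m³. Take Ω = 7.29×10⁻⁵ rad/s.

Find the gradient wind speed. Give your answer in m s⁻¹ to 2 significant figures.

20 m s⁻¹

Coriolis parameter at 36°N:
f = 2Ω sin φ = 2 × 7.29×10⁻⁵ × sin 36° = 8.57×10⁻⁵ s⁻¹
Pressure gradient: |∂P/∂n| = 700 Pa / 355000 m = 1.97×10⁻³ Pa/m
Geostrophic speed: V_g = |∂P/∂n|/(fρ) = 1.97×10⁻³/(8.57×10⁻⁵ × 1.00) = 23.0 m/s
Around a low, centrifugal force acts outward with Coriolis, so pressure-gradient force balances both:
(1/ρ)|∂P/∂n| = fV + V²/R  →  V² + fR·V − fR·V_g = 0
With fR = 8.57×10⁻⁵ × 1679×10³ m = 144 m/s:
V = [−fR + √((fR)² + 4 fR V_g)]/2 = [−144 + √(144² + 4×144×23)]/2 = 20.2 m/s
Subgeostrophic (V < V_g = 23 m/s), as expected around a low.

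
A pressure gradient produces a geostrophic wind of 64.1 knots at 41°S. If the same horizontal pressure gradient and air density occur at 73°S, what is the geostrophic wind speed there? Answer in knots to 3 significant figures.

44.0 knots

With the same pressure gradient and density, V_g ∝ 1/f ∝ 1/sin φ.
V₂ = V₁ · sin φ₁ / sin φ₂ = 64.1 × sin 41° / sin 73°
V₂ = 64.1 × 0.6561/0.9563 = 44.0 knots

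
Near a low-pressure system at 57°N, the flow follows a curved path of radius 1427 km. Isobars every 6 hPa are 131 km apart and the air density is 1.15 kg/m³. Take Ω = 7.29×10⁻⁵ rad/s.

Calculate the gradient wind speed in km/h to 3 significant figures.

101 km/h

Coriolis parameter at 57°N:
f = 2Ω sin φ = 2 × 7.29×10⁻⁵ × sin 57° = 1.22×10⁻⁴ s⁻¹
Pressure gradient: |∂P/∂n| = 600 Pa / 131000 m = 4.58×10⁻³ Pa/m
Geostrophic speed: V_g = |∂P/∂n|/(fρ) = 4.58×10⁻³/(1.22×10⁻⁴ × 1.15) = 32.6 m/s
Around a low, centrifugal force acts outward with Coriolis, so pressure-gradient force balances both:
(1/ρ)|∂P/∂n| = fV + V²/R  →  V² + fR·V − fR·V_g = 0
With fR = 1.22×10⁻⁴ × 1427×10³ m = 174 m/s:
V = [−fR + √((fR)² + 4 fR V_g)]/2 = [−174 + √(174² + 4×174×32.6)]/2 = 28.1 m/s
Subgeostrophic (V < V_g = 32.6 m/s), as expected around a low.
Converting: 28.1 m/s × 3.6 = 101 km/h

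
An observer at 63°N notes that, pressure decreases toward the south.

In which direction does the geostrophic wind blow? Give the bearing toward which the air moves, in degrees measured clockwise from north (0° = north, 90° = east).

The pressure-gradient force points toward the south (bearing 180°).
Geostrophic balance: in the Northern Hemisphere the Coriolis force deflects motion to the right, so the geostrophic wind blows 90° to the right of the pressure-gradient force (low pressure on the left).
Rotating 180° by 90° clockwise gives 270° — the wind blows toward the west.

270°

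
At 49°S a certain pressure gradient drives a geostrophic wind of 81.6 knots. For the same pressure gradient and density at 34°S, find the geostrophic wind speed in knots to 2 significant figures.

110 knots

With the same pressure gradient and density, V_g ∝ 1/f ∝ 1/sin φ.
V₂ = V₁ · sin φ₁ / sin φ₂ = 81.6 × sin 49° / sin 34°
V₂ = 81.6 × 0.7547/0.5592 = 110 knots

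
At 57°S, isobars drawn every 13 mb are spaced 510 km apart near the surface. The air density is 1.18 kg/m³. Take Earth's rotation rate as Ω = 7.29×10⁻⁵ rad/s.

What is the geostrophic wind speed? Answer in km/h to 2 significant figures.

64 km/h

Coriolis parameter at 57°S:
f = 2Ω sin φ = 2 × 7.29×10⁻⁵ × sin 57° = 1.22×10⁻⁴ s⁻¹
Pressure gradient: |∂P/∂n| = 1300 Pa / 510000 m = 2.55×10⁻³ Pa/m
Geostrophic balance (pressure-gradient force = Coriolis force):
V_g = (1/(fρ)) |∂P/∂n| = 2.55×10⁻³ / (1.22×10⁻⁴ × 1.18) = 17.7 m/s
Converting: 17.7 m/s × 3.6 = 64 km/h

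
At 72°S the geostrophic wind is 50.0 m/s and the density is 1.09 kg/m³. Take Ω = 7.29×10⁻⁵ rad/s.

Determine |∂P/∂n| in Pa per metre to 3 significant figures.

7.56×10⁻³ Pa/m

Coriolis parameter at 72°S:
f = 2Ω sin φ = 2 × 7.29×10⁻⁵ × sin 72° = 1.39×10⁻⁴ s⁻¹
Geostrophic balance rearranged: |∂P/∂n| = f ρ V_g
|∂P/∂n| = 1.39×10⁻⁴ × 1.09 × 50.0 = 7.56×10⁻³ Pa/m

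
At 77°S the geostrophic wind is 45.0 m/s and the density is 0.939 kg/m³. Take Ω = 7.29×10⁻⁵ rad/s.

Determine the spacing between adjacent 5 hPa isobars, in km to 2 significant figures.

Coriolis parameter at 77°S:
f = 2Ω sin φ = 2 × 7.29×10⁻⁵ × sin 77° = 1.42×10⁻⁴ s⁻¹
Geostrophic balance rearranged: |∂P/∂n| = f ρ V_g
|∂P/∂n| = 1.42×10⁻⁴ × 0.939 × 45.0 = 6.00×10⁻³ Pa/m
Isobar spacing: Δn = ΔP/|∂P/∂n| = 500 Pa / 6.00×10⁻³ Pa/m = 83293 m ≈ 83 km

83 km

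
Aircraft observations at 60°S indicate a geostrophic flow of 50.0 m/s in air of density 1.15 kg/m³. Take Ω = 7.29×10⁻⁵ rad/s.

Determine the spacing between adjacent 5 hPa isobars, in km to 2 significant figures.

Coriolis parameter at 60°S:
f = 2Ω sin φ = 2 × 7.29×10⁻⁵ × sin 60° = 1.26×10⁻⁴ s⁻¹
Geostrophic balance rearranged: |∂P/∂n| = f ρ V_g
|∂P/∂n| = 1.26×10⁻⁴ × 1.15 × 50.0 = 7.26×10⁻³ Pa/m
Isobar spacing: Δn = ΔP/|∂P/∂n| = 500 Pa / 7.26×10⁻³ Pa/m = 68867 m ≈ 69 km

69 km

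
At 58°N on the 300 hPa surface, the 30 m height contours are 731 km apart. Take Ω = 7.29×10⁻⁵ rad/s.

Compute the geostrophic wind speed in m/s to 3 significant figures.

Coriolis parameter at 58°N:
f = 2Ω sin φ = 2 × 7.29×10⁻⁵ × sin 58° = 1.24×10⁻⁴ s⁻¹
Height gradient: |∂Z/∂n| = 30 m / 731000 m = 4.10×10⁻⁵
On a pressure surface, geostrophic balance gives V_g = (g/f)|∂Z/∂n|:
V_g = 9.81 × 4.10×10⁻⁵ / 1.24×10⁻⁴ = 3.26 m/s

3.26 m/s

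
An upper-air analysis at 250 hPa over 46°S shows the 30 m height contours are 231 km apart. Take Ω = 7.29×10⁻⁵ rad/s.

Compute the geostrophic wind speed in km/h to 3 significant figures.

Coriolis parameter at 46°S:
f = 2Ω sin φ = 2 × 7.29×10⁻⁵ × sin 46° = 1.05×10⁻⁴ s⁻¹
Height gradient: |∂Z/∂n| = 30 m / 231000 m = 1.30×10⁻⁴
On a pressure surface, geostrophic balance gives V_g = (g/f)|∂Z/∂n|:
V_g = 9.81 × 1.30×10⁻⁴ / 1.05×10⁻⁴ = 12.1 m/s
Converting: 12.1 m/s × 3.6 = 43.7 km/h

43.7 km/h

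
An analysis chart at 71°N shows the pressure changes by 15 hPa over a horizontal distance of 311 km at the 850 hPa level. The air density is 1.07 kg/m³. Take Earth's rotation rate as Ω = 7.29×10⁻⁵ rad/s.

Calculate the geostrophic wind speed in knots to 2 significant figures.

64 knots

Coriolis parameter at 71°N:
f = 2Ω sin φ = 2 × 7.29×10⁻⁵ × sin 71° = 1.38×10⁻⁴ s⁻¹
Pressure gradient: |∂P/∂n| = 1500 Pa / 311000 m = 4.82×10⁻³ Pa/m
Geostrophic balance (pressure-gradient force = Coriolis force):
V_g = (1/(fρ)) |∂P/∂n| = 4.82×10⁻³ / (1.38×10⁻⁴ × 1.07) = 32.7 m/s
Converting: 32.7 m/s × 1.944 = 64 knots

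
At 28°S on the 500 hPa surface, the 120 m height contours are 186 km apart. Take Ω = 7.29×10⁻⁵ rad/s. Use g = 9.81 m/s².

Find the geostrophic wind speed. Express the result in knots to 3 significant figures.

Coriolis parameter at 28°S:
f = 2Ω sin φ = 2 × 7.29×10⁻⁵ × sin 28° = 6.84×10⁻⁵ s⁻¹
Height gradient: |∂Z/∂n| = 120 m / 186000 m = 6.45×10⁻⁴
On a pressure surface, geostrophic balance gives V_g = (g/f)|∂Z/∂n|:
V_g = 9.81 × 6.45×10⁻⁴ / 6.84×10⁻⁵ = 92.5 m/s
Converting: 92.5 m/s × 1.944 = 180 knots

180 knots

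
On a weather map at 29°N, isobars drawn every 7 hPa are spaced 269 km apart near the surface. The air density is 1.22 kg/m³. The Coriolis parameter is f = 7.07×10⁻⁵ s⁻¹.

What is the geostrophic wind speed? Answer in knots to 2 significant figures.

59 knots

Pressure gradient: |∂P/∂n| = 700 Pa / 269000 m = 2.60×10⁻³ Pa/m
Geostrophic balance (pressure-gradient force = Coriolis force):
V_g = (1/(fρ)) |∂P/∂n| = 2.60×10⁻³ / (7.07×10⁻⁵ × 1.22) = 30.2 m/s
Converting: 30.2 m/s × 1.944 = 59 knots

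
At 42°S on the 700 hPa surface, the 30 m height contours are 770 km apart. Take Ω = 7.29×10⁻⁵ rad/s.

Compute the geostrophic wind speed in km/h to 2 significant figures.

Coriolis parameter at 42°S:
f = 2Ω sin φ = 2 × 7.29×10⁻⁵ × sin 42° = 9.76×10⁻⁵ s⁻¹
Height gradient: |∂Z/∂n| = 30 m / 770000 m = 3.90×10⁻⁵
On a pressure surface, geostrophic balance gives V_g = (g/f)|∂Z/∂n|:
V_g = 9.81 × 3.90×10⁻⁵ / 9.76×10⁻⁵ = 3.92 m/s
Converting: 3.92 m/s × 3.6 = 14 km/h

14 km/h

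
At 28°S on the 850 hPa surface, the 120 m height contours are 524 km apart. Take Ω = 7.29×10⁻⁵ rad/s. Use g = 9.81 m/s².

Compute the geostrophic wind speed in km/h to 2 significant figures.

Coriolis parameter at 28°S:
f = 2Ω sin φ = 2 × 7.29×10⁻⁵ × sin 28° = 6.84×10⁻⁵ s⁻¹
Height gradient: |∂Z/∂n| = 120 m / 524000 m = 2.29×10⁻⁴
On a pressure surface, geostrophic balance gives V_g = (g/f)|∂Z/∂n|:
V_g = 9.81 × 2.29×10⁻⁴ / 6.84×10⁻⁵ = 32.8 m/s
Converting: 32.8 m/s × 3.6 = 120 km/h

120 km/h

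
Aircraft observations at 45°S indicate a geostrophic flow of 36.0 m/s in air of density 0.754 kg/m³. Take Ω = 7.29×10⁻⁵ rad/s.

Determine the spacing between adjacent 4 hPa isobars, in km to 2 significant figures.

Coriolis parameter at 45°S:
f = 2Ω sin φ = 2 × 7.29×10⁻⁵ × sin 45° = 1.03×10⁻⁴ s⁻¹
Geostrophic balance rearranged: |∂P/∂n| = f ρ V_g
|∂P/∂n| = 1.03×10⁻⁴ × 0.754 × 36.0 = 2.80×10⁻³ Pa/m
Isobar spacing: Δn = ΔP/|∂P/∂n| = 400 Pa / 2.80×10⁻³ Pa/m = 142937 m ≈ 140 km

140 km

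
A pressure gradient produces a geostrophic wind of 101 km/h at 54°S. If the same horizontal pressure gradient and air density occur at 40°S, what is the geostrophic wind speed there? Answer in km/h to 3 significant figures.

127 km/h

With the same pressure gradient and density, V_g ∝ 1/f ∝ 1/sin φ.
V₂ = V₁ · sin φ₁ / sin φ₂ = 101 × sin 54° / sin 40°
V₂ = 101 × 0.8090/0.6428 = 127 km/h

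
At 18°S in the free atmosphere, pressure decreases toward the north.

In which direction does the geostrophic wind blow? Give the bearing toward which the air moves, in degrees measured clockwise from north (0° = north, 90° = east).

270°

The pressure-gradient force points toward the north (bearing 000°).
Geostrophic balance: in the Southern Hemisphere the Coriolis force deflects motion to the left, so the geostrophic wind blows 90° to the left of the pressure-gradient force (low pressure on the right).
Rotating 000° by 90° counterclockwise gives 270° — the wind blows toward the west.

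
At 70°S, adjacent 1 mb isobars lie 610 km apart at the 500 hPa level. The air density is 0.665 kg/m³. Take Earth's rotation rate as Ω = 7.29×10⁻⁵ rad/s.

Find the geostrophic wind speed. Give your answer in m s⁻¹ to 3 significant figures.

1.80 m s⁻¹

Coriolis parameter at 70°S:
f = 2Ω sin φ = 2 × 7.29×10⁻⁵ × sin 70° = 1.37×10⁻⁴ s⁻¹
Pressure gradient: |∂P/∂n| = 100 Pa / 610000 m = 1.64×10⁻⁴ Pa/m
Geostrophic balance (pressure-gradient force = Coriolis force):
V_g = (1/(fρ)) |∂P/∂n| = 1.64×10⁻⁴ / (1.37×10⁻⁴ × 0.665) = 1.80 m/s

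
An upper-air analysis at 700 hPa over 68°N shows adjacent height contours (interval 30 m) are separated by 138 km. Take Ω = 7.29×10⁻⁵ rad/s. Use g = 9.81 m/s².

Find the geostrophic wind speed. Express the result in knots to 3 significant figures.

30.7 knots

Coriolis parameter at 68°N:
f = 2Ω sin φ = 2 × 7.29×10⁻⁵ × sin 68° = 1.35×10⁻⁴ s⁻¹
Height gradient: |∂Z/∂n| = 30 m / 138000 m = 2.17×10⁻⁴
On a pressure surface, geostrophic balance gives V_g = (g/f)|∂Z/∂n|:
V_g = 9.81 × 2.17×10⁻⁴ / 1.35×10⁻⁴ = 15.8 m/s
Converting: 15.8 m/s × 1.944 = 30.7 knots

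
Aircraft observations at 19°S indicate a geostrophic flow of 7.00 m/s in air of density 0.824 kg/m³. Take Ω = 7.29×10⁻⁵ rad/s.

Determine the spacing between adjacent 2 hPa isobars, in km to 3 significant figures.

730 km

Coriolis parameter at 19°S:
f = 2Ω sin φ = 2 × 7.29×10⁻⁵ × sin 19° = 4.75×10⁻⁵ s⁻¹
Geostrophic balance rearranged: |∂P/∂n| = f ρ V_g
|∂P/∂n| = 4.75×10⁻⁵ × 0.824 × 7.00 = 2.74×10⁻⁴ Pa/m
Isobar spacing: Δn = ΔP/|∂P/∂n| = 200 Pa / 2.74×10⁻⁴ Pa/m = 730475 m ≈ 730 km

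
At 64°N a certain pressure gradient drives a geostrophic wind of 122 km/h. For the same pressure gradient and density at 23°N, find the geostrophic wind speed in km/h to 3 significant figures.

281 km/h

With the same pressure gradient and density, V_g ∝ 1/f ∝ 1/sin φ.
V₂ = V₁ · sin φ₁ / sin φ₂ = 122 × sin 64° / sin 23°
V₂ = 122 × 0.8988/0.3907 = 281 km/h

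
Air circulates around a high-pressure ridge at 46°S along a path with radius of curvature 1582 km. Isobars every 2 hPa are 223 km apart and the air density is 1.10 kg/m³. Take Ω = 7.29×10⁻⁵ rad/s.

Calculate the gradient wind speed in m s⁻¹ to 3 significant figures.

Coriolis parameter at 46°S:
f = 2Ω sin φ = 2 × 7.29×10⁻⁵ × sin 46° = 1.05×10⁻⁴ s⁻¹
Pressure gradient: |∂P/∂n| = 200 Pa / 223000 m = 8.97×10⁻⁴ Pa/m
Geostrophic speed: V_g = |∂P/∂n|/(fρ) = 8.97×10⁻⁴/(1.05×10⁻⁴ × 1.10) = 7.77 m/s
Around a high, pressure-gradient force acts outward with centrifugal, so Coriolis balances both:
fV = (1/ρ)|∂P/∂n| + V²/R  →  V² − fR·V + fR·V_g = 0
With fR = 1.05×10⁻⁴ × 1582×10³ m = 166 m/s:
V = [fR − √((fR)² − 4 fR V_g)]/2 = [166 − √(166² − 4×166×7.77)]/2 = 8.18 m/s
Supergeostrophic (V > V_g = 7.77 m/s), as expected around a high.

8.18 m s⁻¹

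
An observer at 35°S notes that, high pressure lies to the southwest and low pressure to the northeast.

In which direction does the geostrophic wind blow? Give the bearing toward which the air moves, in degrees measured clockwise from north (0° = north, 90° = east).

315°

The pressure-gradient force points toward the northeast (bearing 045°).
Geostrophic balance: in the Southern Hemisphere the Coriolis force deflects motion to the left, so the geostrophic wind blows 90° to the left of the pressure-gradient force (low pressure on the right).
Rotating 045° by 90° counterclockwise gives 315° — the wind blows toward the northwest.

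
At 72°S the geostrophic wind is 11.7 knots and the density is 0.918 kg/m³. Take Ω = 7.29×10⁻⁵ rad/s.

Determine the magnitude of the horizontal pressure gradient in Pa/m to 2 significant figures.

Coriolis parameter at 72°S:
f = 2Ω sin φ = 2 × 7.29×10⁻⁵ × sin 72° = 1.39×10⁻⁴ s⁻¹
Wind speed in SI: 11.7 knots = 6.02 m/s
Geostrophic balance rearranged: |∂P/∂n| = f ρ V_g
|∂P/∂n| = 1.39×10⁻⁴ × 0.918 × 6.02 = 7.66×10⁻⁴ Pa/m

7.7×10⁻⁴ Pa/m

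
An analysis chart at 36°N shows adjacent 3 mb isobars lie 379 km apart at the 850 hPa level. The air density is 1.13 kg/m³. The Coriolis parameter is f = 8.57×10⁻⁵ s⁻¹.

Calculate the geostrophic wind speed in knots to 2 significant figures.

Pressure gradient: |∂P/∂n| = 300 Pa / 379000 m = 7.92×10⁻⁴ Pa/m
Geostrophic balance (pressure-gradient force = Coriolis force):
V_g = (1/(fρ)) |∂P/∂n| = 7.92×10⁻⁴ / (8.57×10⁻⁵ × 1.13) = 8.17 m/s
Converting: 8.17 m/s × 1.944 = 16 knots

16 knots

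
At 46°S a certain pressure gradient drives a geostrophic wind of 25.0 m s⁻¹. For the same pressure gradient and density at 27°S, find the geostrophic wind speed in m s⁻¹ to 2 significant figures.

With the same pressure gradient and density, V_g ∝ 1/f ∝ 1/sin φ.
V₂ = V₁ · sin φ₁ / sin φ₂ = 25.0 × sin 46° / sin 27°
V₂ = 25.0 × 0.7193/0.4540 = 40 m s⁻¹

40 m s⁻¹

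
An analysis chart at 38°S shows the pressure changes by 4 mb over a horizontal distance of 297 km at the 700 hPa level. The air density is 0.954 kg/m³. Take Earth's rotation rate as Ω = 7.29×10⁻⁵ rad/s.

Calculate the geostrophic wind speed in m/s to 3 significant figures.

Coriolis parameter at 38°S:
f = 2Ω sin φ = 2 × 7.29×10⁻⁵ × sin 38° = 8.98×10⁻⁵ s⁻¹
Pressure gradient: |∂P/∂n| = 400 Pa / 297000 m = 1.35×10⁻³ Pa/m
Geostrophic balance (pressure-gradient force = Coriolis force):
V_g = (1/(fρ)) |∂P/∂n| = 1.35×10⁻³ / (8.98×10⁻⁵ × 0.954) = 15.7 m/s

15.7 m/s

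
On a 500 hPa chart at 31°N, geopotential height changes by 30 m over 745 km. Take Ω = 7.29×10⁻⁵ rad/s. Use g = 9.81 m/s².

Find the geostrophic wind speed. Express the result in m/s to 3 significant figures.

Coriolis parameter at 31°N:
f = 2Ω sin φ = 2 × 7.29×10⁻⁵ × sin 31° = 7.51×10⁻⁵ s⁻¹
Height gradient: |∂Z/∂n| = 30 m / 745000 m = 4.03×10⁻⁵
On a pressure surface, geostrophic balance gives V_g = (g/f)|∂Z/∂n|:
V_g = 9.81 × 4.03×10⁻⁵ / 7.51×10⁻⁵ = 5.26 m/s

5.26 m/s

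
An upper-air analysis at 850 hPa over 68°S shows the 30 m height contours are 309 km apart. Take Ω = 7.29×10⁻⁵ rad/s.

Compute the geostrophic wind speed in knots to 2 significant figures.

14 knots

Coriolis parameter at 68°S:
f = 2Ω sin φ = 2 × 7.29×10⁻⁵ × sin 68° = 1.35×10⁻⁴ s⁻¹
Height gradient: |∂Z/∂n| = 30 m / 309000 m = 9.71×10⁻⁵
On a pressure surface, geostrophic balance gives V_g = (g/f)|∂Z/∂n|:
V_g = 9.81 × 9.71×10⁻⁵ / 1.35×10⁻⁴ = 7.05 m/s
Converting: 7.05 m/s × 1.944 = 14 knots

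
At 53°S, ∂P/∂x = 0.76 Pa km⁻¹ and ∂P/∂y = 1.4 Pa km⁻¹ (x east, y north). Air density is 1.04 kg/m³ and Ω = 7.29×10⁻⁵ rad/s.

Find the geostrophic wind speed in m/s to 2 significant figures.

13 m/s

Coriolis parameter at 53°S:
f = 2Ω sin φ = 2 × 7.29×10⁻⁵ × sin 53° = 1.16×10⁻⁴ s⁻¹
In the Southern Hemisphere f is negative: f = −1.16×10⁻⁴ s⁻¹.
Component geostrophic relations (x east, y north):
u_g = −(1/(fρ)) ∂P/∂y,  v_g = (1/(fρ)) ∂P/∂x
u_g = −(1.4×10⁻³)/(−1.16×10⁻⁴ × 1.04) = 11.6 m/s;  v_g = (0.76×10⁻³)/(−1.16×10⁻⁴ × 1.04) = −6.28 m/s
|V_g| = √(u_g² + v_g²) = 13.2 m/s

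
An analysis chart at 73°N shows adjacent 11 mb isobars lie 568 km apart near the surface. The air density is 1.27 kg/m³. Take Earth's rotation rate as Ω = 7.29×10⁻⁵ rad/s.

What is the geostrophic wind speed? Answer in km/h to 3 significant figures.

Coriolis parameter at 73°N:
f = 2Ω sin φ = 2 × 7.29×10⁻⁵ × sin 73° = 1.39×10⁻⁴ s⁻¹
Pressure gradient: |∂P/∂n| = 1100 Pa / 568000 m = 1.94×10⁻³ Pa/m
Geostrophic balance (pressure-gradient force = Coriolis force):
V_g = (1/(fρ)) |∂P/∂n| = 1.94×10⁻³ / (1.39×10⁻⁴ × 1.27) = 10.9 m/s
Converting: 10.9 m/s × 3.6 = 39.4 km/h

39.4 km/h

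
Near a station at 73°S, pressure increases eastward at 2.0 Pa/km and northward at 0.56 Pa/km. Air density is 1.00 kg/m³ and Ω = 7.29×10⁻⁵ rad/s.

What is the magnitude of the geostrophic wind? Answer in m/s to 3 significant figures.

Coriolis parameter at 73°S:
f = 2Ω sin φ = 2 × 7.29×10⁻⁵ × sin 73° = 1.39×10⁻⁴ s⁻¹
In the Southern Hemisphere f is negative: f = −1.39×10⁻⁴ s⁻¹.
Component geostrophic relations (x east, y north):
u_g = −(1/(fρ)) ∂P/∂y,  v_g = (1/(fρ)) ∂P/∂x
u_g = −(0.56×10⁻³)/(−1.39×10⁻⁴ × 1.00) = 4.02 m/s;  v_g = (2.0×10⁻³)/(−1.39×10⁻⁴ × 1.00) = −14.3 m/s
|V_g| = √(u_g² + v_g²) = 14.9 m/s

14.9 m/s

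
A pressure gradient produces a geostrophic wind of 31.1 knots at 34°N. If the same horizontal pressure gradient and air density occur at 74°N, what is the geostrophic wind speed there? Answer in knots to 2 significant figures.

18 knots

With the same pressure gradient and density, V_g ∝ 1/f ∝ 1/sin φ.
V₂ = V₁ · sin φ₁ / sin φ₂ = 31.1 × sin 34° / sin 74°
V₂ = 31.1 × 0.5592/0.9613 = 18 knots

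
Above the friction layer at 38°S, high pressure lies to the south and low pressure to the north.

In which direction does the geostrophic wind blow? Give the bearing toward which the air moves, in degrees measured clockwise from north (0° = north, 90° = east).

The pressure-gradient force points toward the north (bearing 000°).
Geostrophic balance: in the Southern Hemisphere the Coriolis force deflects motion to the left, so the geostrophic wind blows 90° to the left of the pressure-gradient force (low pressure on the right).
Rotating 000° by 90° counterclockwise gives 270° — the wind blows toward the west.

270°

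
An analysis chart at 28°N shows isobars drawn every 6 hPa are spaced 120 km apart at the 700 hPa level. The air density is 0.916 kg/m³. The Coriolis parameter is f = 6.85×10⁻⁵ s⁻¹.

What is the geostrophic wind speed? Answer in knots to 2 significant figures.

Pressure gradient: |∂P/∂n| = 600 Pa / 120000 m = 5.00×10⁻³ Pa/m
Geostrophic balance (pressure-gradient force = Coriolis force):
V_g = (1/(fρ)) |∂P/∂n| = 5.00×10⁻³ / (6.85×10⁻⁵ × 0.916) = 79.7 m/s
Converting: 79.7 m/s × 1.944 = 150 knots

150 knots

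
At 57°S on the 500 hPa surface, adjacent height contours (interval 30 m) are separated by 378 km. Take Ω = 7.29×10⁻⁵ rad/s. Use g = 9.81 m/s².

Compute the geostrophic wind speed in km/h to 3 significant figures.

Coriolis parameter at 57°S:
f = 2Ω sin φ = 2 × 7.29×10⁻⁵ × sin 57° = 1.22×10⁻⁴ s⁻¹
Height gradient: |∂Z/∂n| = 30 m / 378000 m = 7.94×10⁻⁵
On a pressure surface, geostrophic balance gives V_g = (g/f)|∂Z/∂n|:
V_g = 9.81 × 7.94×10⁻⁵ / 1.22×10⁻⁴ = 6.37 m/s
Converting: 6.37 m/s × 3.6 = 22.9 km/h

22.9 km/h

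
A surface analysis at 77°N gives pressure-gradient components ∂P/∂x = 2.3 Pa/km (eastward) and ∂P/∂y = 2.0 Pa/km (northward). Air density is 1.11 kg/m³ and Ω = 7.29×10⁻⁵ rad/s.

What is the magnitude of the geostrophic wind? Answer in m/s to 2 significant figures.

Coriolis parameter at 77°N:
f = 2Ω sin φ = 2 × 7.29×10⁻⁵ × sin 77° = 1.42×10⁻⁴ s⁻¹
Component geostrophic relations (x east, y north):
u_g = −(1/(fρ)) ∂P/∂y,  v_g = (1/(fρ)) ∂P/∂x
u_g = −(2.0×10⁻³)/(1.42×10⁻⁴ × 1.11) = −12.7 m/s;  v_g = (2.3×10⁻³)/(1.42×10⁻⁴ × 1.11) = 14.6 m/s
|V_g| = √(u_g² + v_g²) = 19.3 m/s

19 m/s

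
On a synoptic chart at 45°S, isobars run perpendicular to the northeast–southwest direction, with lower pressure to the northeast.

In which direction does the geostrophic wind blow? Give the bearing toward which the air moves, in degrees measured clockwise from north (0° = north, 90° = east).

The pressure-gradient force points toward the northeast (bearing 045°).
Geostrophic balance: in the Southern Hemisphere the Coriolis force deflects motion to the left, so the geostrophic wind blows 90° to the left of the pressure-gradient force (low pressure on the right).
Rotating 045° by 90° counterclockwise gives 315° — the wind blows toward the northwest.

315°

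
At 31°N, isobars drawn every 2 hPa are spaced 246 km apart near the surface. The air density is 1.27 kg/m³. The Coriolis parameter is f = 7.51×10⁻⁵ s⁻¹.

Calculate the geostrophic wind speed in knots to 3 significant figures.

Pressure gradient: |∂P/∂n| = 200 Pa / 246000 m = 8.13×10⁻⁴ Pa/m
Geostrophic balance (pressure-gradient force = Coriolis force):
V_g = (1/(fρ)) |∂P/∂n| = 8.13×10⁻⁴ / (7.51×10⁻⁵ × 1.27) = 8.52 m/s
Converting: 8.52 m/s × 1.944 = 16.6 knots

16.6 knots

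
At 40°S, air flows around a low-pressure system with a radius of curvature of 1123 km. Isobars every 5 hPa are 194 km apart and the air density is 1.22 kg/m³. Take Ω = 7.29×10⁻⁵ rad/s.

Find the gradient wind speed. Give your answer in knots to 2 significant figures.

Coriolis parameter at 40°S:
f = 2Ω sin φ = 2 × 7.29×10⁻⁵ × sin 40° = 9.37×10⁻⁵ s⁻¹
Pressure gradient: |∂P/∂n| = 500 Pa / 194000 m = 2.58×10⁻³ Pa/m
Geostrophic speed: V_g = |∂P/∂n|/(fρ) = 2.58×10⁻³/(9.37×10⁻⁵ × 1.22) = 22.5 m/s
Around a low, centrifugal force acts outward with Coriolis, so pressure-gradient force balances both:
(1/ρ)|∂P/∂n| = fV + V²/R  →  V² + fR·V − fR·V_g = 0
With fR = 9.37×10⁻⁵ × 1123×10³ m = 105 m/s:
V = [−fR + √((fR)² + 4 fR V_g)]/2 = [−105 + √(105² + 4×105×22.5)]/2 = 19.1 m/s
Subgeostrophic (V < V_g = 22.5 m/s), as expected around a low.
Converting: 19.1 m/s × 1.944 = 37 knots

37 knots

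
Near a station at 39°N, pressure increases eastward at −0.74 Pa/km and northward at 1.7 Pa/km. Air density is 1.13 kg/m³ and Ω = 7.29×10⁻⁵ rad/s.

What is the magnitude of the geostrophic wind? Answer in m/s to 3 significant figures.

Coriolis parameter at 39°N:
f = 2Ω sin φ = 2 × 7.29×10⁻⁵ × sin 39° = 9.18×10⁻⁵ s⁻¹
Component geostrophic relations (x east, y north):
u_g = −(1/(fρ)) ∂P/∂y,  v_g = (1/(fρ)) ∂P/∂x
u_g = −(1.7×10⁻³)/(9.18×10⁻⁵ × 1.13) = −16.4 m/s;  v_g = (−0.74×10⁻³)/(9.18×10⁻⁵ × 1.13) = −7.14 m/s
|V_g| = √(u_g² + v_g²) = 17.9 m/s

17.9 m/s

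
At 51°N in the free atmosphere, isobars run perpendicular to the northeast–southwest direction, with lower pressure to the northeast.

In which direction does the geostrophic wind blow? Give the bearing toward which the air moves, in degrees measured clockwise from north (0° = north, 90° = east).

The pressure-gradient force points toward the northeast (bearing 045°).
Geostrophic balance: in the Northern Hemisphere the Coriolis force deflects motion to the right, so the geostrophic wind blows 90° to the right of the pressure-gradient force (low pressure on the left).
Rotating 045° by 90° clockwise gives 135° — the wind blows toward the southeast.

135°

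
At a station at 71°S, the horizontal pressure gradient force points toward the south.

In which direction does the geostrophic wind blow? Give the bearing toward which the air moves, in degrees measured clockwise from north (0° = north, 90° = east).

The pressure-gradient force points toward the south (bearing 180°).
Geostrophic balance: in the Southern Hemisphere the Coriolis force deflects motion to the left, so the geostrophic wind blows 90° to the left of the pressure-gradient force (low pressure on the right).
Rotating 180° by 90° counterclockwise gives 090° — the wind blows toward the east.

090°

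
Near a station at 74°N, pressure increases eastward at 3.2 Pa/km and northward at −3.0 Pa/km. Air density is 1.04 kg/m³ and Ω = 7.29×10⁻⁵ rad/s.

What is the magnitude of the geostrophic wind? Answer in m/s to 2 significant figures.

Coriolis parameter at 74°N:
f = 2Ω sin φ = 2 × 7.29×10⁻⁵ × sin 74° = 1.40×10⁻⁴ s⁻¹
Component geostrophic relations (x east, y north):
u_g = −(1/(fρ)) ∂P/∂y,  v_g = (1/(fρ)) ∂P/∂x
u_g = −(−3.0×10⁻³)/(1.40×10⁻⁴ × 1.04) = 20.6 m/s;  v_g = (3.2×10⁻³)/(1.40×10⁻⁴ × 1.04) = 22.0 m/s
|V_g| = √(u_g² + v_g²) = 30.1 m/s

30 m/s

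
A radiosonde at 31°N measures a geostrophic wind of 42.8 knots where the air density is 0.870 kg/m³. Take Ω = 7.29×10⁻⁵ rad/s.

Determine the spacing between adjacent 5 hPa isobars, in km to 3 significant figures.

348 km

Coriolis parameter at 31°N:
f = 2Ω sin φ = 2 × 7.29×10⁻⁵ × sin 31° = 7.51×10⁻⁵ s⁻¹
Wind speed in SI: 42.8 knots = 22.0 m/s
Geostrophic balance rearranged: |∂P/∂n| = f ρ V_g
|∂P/∂n| = 7.51×10⁻⁵ × 0.870 × 22.0 = 1.44×10⁻³ Pa/m
Isobar spacing: Δn = ΔP/|∂P/∂n| = 500 Pa / 1.44×10⁻³ Pa/m = 347594 m ≈ 348 km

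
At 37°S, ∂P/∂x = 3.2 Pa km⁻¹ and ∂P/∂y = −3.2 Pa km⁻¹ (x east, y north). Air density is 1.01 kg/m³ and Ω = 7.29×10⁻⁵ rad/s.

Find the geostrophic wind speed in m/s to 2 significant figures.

51 m/s

Coriolis parameter at 37°S:
f = 2Ω sin φ = 2 × 7.29×10⁻⁵ × sin 37° = 8.77×10⁻⁵ s⁻¹
In the Southern Hemisphere f is negative: f = −8.77×10⁻⁵ s⁻¹.
Component geostrophic relations (x east, y north):
u_g = −(1/(fρ)) ∂P/∂y,  v_g = (1/(fρ)) ∂P/∂x
u_g = −(−3.2×10⁻³)/(−8.77×10⁻⁵ × 1.01) = −36.1 m/s;  v_g = (3.2×10⁻³)/(−8.77×10⁻⁵ × 1.01) = −36.1 m/s
|V_g| = √(u_g² + v_g²) = 51.1 m/s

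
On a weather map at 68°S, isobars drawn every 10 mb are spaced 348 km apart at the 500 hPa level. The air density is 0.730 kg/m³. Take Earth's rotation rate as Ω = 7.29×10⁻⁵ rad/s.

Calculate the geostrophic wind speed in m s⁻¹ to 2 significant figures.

Coriolis parameter at 68°S:
f = 2Ω sin φ = 2 × 7.29×10⁻⁵ × sin 68° = 1.35×10⁻⁴ s⁻¹
Pressure gradient: |∂P/∂n| = 1000 Pa / 348000 m = 2.87×10⁻³ Pa/m
Geostrophic balance (pressure-gradient force = Coriolis force):
V_g = (1/(fρ)) |∂P/∂n| = 2.87×10⁻³ / (1.35×10⁻⁴ × 0.730) = 29.1 m/s

29 m s⁻¹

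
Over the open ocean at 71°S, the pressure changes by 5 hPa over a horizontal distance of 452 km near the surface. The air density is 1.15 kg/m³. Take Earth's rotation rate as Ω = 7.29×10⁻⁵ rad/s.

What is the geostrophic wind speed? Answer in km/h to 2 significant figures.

Coriolis parameter at 71°S:
f = 2Ω sin φ = 2 × 7.29×10⁻⁵ × sin 71° = 1.38×10⁻⁴ s⁻¹
Pressure gradient: |∂P/∂n| = 500 Pa / 452000 m = 1.11×10⁻³ Pa/m
Geostrophic balance (pressure-gradient force = Coriolis force):
V_g = (1/(fρ)) |∂P/∂n| = 1.11×10⁻³ / (1.38×10⁻⁴ × 1.15) = 6.98 m/s
Converting: 6.98 m/s × 3.6 = 25 km/h

25 km/h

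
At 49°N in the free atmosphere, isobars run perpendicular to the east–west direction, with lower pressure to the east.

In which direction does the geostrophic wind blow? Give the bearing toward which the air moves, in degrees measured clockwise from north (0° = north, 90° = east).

The pressure-gradient force points toward the east (bearing 090°).
Geostrophic balance: in the Northern Hemisphere the Coriolis force deflects motion to the right, so the geostrophic wind blows 90° to the right of the pressure-gradient force (low pressure on the left).
Rotating 090° by 90° clockwise gives 180° — the wind blows toward the south.

180°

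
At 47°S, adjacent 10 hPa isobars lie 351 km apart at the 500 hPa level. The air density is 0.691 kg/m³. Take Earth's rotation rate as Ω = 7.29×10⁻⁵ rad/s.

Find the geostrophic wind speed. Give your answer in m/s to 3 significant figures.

38.7 m/s

Coriolis parameter at 47°S:
f = 2Ω sin φ = 2 × 7.29×10⁻⁵ × sin 47° = 1.07×10⁻⁴ s⁻¹
Pressure gradient: |∂P/∂n| = 1000 Pa / 351000 m = 2.85×10⁻³ Pa/m
Geostrophic balance (pressure-gradient force = Coriolis force):
V_g = (1/(fρ)) |∂P/∂n| = 2.85×10⁻³ / (1.07×10⁻⁴ × 0.691) = 38.7 m/s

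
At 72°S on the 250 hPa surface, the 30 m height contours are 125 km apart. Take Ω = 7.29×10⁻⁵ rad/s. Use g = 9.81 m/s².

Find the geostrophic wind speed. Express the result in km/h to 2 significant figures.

61 km/h

Coriolis parameter at 72°S:
f = 2Ω sin φ = 2 × 7.29×10⁻⁵ × sin 72° = 1.39×10⁻⁴ s⁻¹
Height gradient: |∂Z/∂n| = 30 m / 125000 m = 2.40×10⁻⁴
On a pressure surface, geostrophic balance gives V_g = (g/f)|∂Z/∂n|:
V_g = 9.81 × 2.40×10⁻⁴ / 1.39×10⁻⁴ = 17.0 m/s
Converting: 17.0 m/s × 3.6 = 61 km/h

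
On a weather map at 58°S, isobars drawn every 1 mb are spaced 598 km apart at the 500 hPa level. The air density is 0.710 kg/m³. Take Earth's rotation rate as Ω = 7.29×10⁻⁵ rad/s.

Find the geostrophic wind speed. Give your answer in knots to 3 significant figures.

3.70 knots

Coriolis parameter at 58°S:
f = 2Ω sin φ = 2 × 7.29×10⁻⁵ × sin 58° = 1.24×10⁻⁴ s⁻¹
Pressure gradient: |∂P/∂n| = 100 Pa / 598000 m = 1.67×10⁻⁴ Pa/m
Geostrophic balance (pressure-gradient force = Coriolis force):
V_g = (1/(fρ)) |∂P/∂n| = 1.67×10⁻⁴ / (1.24×10⁻⁴ × 0.710) = 1.90 m/s
Converting: 1.90 m/s × 1.944 = 3.70 knots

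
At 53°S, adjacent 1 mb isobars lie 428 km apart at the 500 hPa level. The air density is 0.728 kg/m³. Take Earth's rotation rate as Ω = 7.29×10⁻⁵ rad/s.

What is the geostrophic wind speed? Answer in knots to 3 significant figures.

5.36 knots

Coriolis parameter at 53°S:
f = 2Ω sin φ = 2 × 7.29×10⁻⁵ × sin 53° = 1.16×10⁻⁴ s⁻¹
Pressure gradient: |∂P/∂n| = 100 Pa / 428000 m = 2.34×10⁻⁴ Pa/m
Geostrophic balance (pressure-gradient force = Coriolis force):
V_g = (1/(fρ)) |∂P/∂n| = 2.34×10⁻⁴ / (1.16×10⁻⁴ × 0.728) = 2.76 m/s
Converting: 2.76 m/s × 1.944 = 5.36 knots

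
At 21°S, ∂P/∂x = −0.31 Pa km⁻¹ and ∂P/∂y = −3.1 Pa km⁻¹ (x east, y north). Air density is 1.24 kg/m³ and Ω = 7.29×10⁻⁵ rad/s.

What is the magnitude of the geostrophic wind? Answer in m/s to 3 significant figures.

48.1 m/s

Coriolis parameter at 21°S:
f = 2Ω sin φ = 2 × 7.29×10⁻⁵ × sin 21° = 5.23×10⁻⁵ s⁻¹
In the Southern Hemisphere f is negative: f = −5.23×10⁻⁵ s⁻¹.
Component geostrophic relations (x east, y north):
u_g = −(1/(fρ)) ∂P/∂y,  v_g = (1/(fρ)) ∂P/∂x
u_g = −(−3.1×10⁻³)/(−5.23×10⁻⁵ × 1.24) = −47.8 m/s;  v_g = (−0.31×10⁻³)/(−5.23×10⁻⁵ × 1.24) = 4.78 m/s
|V_g| = √(u_g² + v_g²) = 48.1 m/s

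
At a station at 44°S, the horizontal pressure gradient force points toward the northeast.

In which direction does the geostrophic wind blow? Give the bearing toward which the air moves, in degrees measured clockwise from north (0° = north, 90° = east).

315°

The pressure-gradient force points toward the northeast (bearing 045°).
Geostrophic balance: in the Southern Hemisphere the Coriolis force deflects motion to the left, so the geostrophic wind blows 90° to the left of the pressure-gradient force (low pressure on the right).
Rotating 045° by 90° counterclockwise gives 315° — the wind blows toward the northwest.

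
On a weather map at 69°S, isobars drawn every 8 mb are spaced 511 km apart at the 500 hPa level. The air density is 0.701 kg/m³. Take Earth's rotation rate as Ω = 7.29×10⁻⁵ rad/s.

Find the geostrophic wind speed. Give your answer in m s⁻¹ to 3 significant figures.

Coriolis parameter at 69°S:
f = 2Ω sin φ = 2 × 7.29×10⁻⁵ × sin 69° = 1.36×10⁻⁴ s⁻¹
Pressure gradient: |∂P/∂n| = 800 Pa / 511000 m = 1.57×10⁻³ Pa/m
Geostrophic balance (pressure-gradient force = Coriolis force):
V_g = (1/(fρ)) |∂P/∂n| = 1.57×10⁻³ / (1.36×10⁻⁴ × 0.701) = 16.4 m/s

16.4 m s⁻¹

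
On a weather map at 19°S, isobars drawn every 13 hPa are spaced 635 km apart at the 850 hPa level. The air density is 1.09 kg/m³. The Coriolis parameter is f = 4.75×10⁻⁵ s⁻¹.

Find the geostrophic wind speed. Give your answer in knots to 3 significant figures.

Pressure gradient: |∂P/∂n| = 1300 Pa / 635000 m = 2.05×10⁻³ Pa/m
Geostrophic balance (pressure-gradient force = Coriolis force):
V_g = (1/(fρ)) |∂P/∂n| = 2.05×10⁻³ / (4.75×10⁻⁵ × 1.09) = 39.5 m/s
Converting: 39.5 m/s × 1.944 = 76.9 knots

76.9 knots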